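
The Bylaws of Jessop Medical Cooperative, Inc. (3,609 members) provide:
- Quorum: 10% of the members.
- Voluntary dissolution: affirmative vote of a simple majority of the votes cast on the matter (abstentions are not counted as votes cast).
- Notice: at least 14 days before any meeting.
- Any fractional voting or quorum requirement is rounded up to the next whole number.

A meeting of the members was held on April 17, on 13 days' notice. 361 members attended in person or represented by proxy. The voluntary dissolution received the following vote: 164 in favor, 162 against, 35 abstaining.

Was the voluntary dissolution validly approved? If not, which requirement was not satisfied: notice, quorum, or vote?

Notice: 13 days given; 14 required. Not satisfied.
Quorum: 10% of 3,609 = 360.90, rounded up to 361; 361 present. Satisfied.
Vote: requires a majority of the votes cast (361 − 35 abstaining = 326); a majority of 326 is 164, so 164 needed; 164 in favor. Satisfied.

Invalid — notice requirement not satisfied.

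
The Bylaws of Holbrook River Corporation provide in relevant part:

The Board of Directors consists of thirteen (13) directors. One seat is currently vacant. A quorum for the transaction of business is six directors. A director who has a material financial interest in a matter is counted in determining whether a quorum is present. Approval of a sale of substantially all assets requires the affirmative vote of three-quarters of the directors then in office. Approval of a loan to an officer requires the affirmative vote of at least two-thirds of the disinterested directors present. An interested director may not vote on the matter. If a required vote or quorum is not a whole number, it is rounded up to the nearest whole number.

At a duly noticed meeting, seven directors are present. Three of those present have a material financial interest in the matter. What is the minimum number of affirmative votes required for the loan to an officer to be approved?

The loan to an officer requires two-thirds of the disinterested directors present (7 − 3 = 4).
2/3 of 4 = 2.67, rounded up to 3.

3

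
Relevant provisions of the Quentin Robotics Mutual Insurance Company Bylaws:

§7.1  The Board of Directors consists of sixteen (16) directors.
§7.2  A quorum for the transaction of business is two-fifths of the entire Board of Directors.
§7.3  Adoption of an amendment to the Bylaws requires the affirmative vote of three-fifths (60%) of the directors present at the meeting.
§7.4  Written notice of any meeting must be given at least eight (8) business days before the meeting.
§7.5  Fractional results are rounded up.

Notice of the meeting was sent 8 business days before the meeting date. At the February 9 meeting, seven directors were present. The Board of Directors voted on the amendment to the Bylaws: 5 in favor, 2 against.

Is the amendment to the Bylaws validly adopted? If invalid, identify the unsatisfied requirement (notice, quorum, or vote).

Notice: 8 business days given; 8 required (8 ≥ 8). Satisfied.
Quorum: 7 present; quorum is 7. Satisfied.
Vote: the amendment to the Bylaws requires three-fifths of the directors present (7). 3/5 of 7 = 4.20, rounded up to 5, so 5 affirmative votes are needed; 5 voted in favor. Satisfied.

Valid — all requirements satisfied.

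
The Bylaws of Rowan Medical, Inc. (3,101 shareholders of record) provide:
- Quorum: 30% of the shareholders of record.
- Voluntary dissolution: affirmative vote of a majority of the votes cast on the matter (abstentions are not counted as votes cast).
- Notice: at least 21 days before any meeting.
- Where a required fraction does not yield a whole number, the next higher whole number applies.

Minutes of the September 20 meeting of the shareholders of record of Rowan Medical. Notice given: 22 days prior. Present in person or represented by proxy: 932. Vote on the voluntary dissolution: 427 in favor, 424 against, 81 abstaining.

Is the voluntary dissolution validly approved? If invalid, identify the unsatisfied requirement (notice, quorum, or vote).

Notice: 22 days given; 21 required. Satisfied.
Quorum: 30% of 3,101 = 930.30, rounded up to 931; 932 present. Satisfied.
Vote: requires a majority of the votes cast (932 − 81 abstaining = 851); a majority of 851 is 426, so 426 needed; 427 in favor. Satisfied.

Valid — all requirements satisfied.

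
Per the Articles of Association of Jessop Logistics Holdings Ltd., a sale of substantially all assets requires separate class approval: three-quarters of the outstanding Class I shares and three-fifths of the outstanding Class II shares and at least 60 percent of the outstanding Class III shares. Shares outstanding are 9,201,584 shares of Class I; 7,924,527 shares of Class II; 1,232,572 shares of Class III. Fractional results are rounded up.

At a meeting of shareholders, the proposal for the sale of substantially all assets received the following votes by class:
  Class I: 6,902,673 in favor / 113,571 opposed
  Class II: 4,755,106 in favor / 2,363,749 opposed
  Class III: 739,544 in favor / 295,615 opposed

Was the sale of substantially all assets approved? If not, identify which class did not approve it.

Class I: 3/4 of 9201584 = 6901188; 6,901,188 required, 6,902,673 in favor — approved.
Class II: 3/5 of 7924527 = 4754716.20, rounded up to 4754717; 4,754,717 required, 4,755,106 in favor — approved.
Class III: 3/5 of 1232572 = 739543.20, rounded up to 739544; 739,544 required, 739,544 in favor — approved.

Approved — every class gave the required vote.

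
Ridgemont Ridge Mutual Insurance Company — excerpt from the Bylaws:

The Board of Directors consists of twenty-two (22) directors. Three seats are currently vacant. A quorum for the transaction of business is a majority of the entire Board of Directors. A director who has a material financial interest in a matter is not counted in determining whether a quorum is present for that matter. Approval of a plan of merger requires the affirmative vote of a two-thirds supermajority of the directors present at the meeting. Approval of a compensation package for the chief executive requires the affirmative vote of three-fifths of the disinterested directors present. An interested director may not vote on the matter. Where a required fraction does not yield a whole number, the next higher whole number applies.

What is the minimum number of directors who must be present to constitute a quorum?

A majority of 22 is 12.

12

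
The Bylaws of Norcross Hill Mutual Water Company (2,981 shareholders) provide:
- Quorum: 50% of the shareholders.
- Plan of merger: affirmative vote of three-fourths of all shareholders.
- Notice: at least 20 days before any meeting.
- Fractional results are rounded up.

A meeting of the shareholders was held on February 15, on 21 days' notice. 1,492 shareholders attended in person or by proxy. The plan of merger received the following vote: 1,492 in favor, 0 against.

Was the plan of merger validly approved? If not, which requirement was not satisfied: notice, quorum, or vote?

Notice: 21 days given; 20 required. Satisfied.
Quorum: 50% of 2,981 = 1,490.50, rounded up to 1,491; 1,492 present. Satisfied.
Vote: requires three-fourths of all shareholders (2,981); 3/4 of 2981 = 2235.75, rounded up to 2236, so 2,236 needed; 1,492 in favor. Not satisfied.

Invalid — vote requirement not satisfied.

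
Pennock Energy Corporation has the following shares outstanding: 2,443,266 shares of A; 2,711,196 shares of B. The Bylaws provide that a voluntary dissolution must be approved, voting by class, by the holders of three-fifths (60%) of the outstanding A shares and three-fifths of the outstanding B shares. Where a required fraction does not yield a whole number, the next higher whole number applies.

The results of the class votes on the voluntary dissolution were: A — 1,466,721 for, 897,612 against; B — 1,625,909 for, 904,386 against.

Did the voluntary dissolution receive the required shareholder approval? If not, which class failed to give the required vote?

A: 3/5 of 2443266 = 1465959.60, rounded up to 1465960; 1,465,960 required, 1,466,721 in favor — approved.
B: 3/5 of 2711196 = 1626717.60, rounded up to 1626718; 1,626,718 required, 1,625,909 in favor — not approved.

Not approved — the B shares did not give the required vote.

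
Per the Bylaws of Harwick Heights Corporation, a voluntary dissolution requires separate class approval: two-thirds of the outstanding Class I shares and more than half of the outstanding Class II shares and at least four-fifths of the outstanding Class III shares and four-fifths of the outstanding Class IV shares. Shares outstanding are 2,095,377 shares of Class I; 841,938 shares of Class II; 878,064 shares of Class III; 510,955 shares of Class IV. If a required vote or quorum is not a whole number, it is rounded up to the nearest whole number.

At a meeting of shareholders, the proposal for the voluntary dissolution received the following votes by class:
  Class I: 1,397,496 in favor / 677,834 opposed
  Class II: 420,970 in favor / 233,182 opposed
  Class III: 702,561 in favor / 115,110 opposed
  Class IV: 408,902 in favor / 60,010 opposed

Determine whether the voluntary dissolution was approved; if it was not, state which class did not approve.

Class I: 2/3 of 2095377 = 1396918; 1,396,918 required, 1,397,496 in favor — approved.
Class II: a majority of 841938 is 420970; 420,970 required, 420,970 in favor — approved.
Class III: 4/5 of 878064 = 702451.20, rounded up to 702452; 702,452 required, 702,561 in favor — approved.
Class IV: 4/5 of 510955 = 408764; 408,764 required, 408,902 in favor — approved.

Approved — every class gave the required vote.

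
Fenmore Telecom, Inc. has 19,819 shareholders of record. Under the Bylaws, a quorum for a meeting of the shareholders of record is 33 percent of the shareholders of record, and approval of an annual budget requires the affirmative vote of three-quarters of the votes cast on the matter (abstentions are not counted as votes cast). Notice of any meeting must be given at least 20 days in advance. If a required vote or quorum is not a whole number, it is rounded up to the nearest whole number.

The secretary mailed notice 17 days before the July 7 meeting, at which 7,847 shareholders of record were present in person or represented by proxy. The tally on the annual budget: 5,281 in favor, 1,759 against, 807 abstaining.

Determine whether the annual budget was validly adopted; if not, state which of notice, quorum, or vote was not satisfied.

Notice: 17 days given; 20 required. Not satisfied.
Quorum: 33% of 19,819 = 6,540.27, rounded up to 6,541; 7,847 present. Satisfied.
Vote: requires three-fourths of the votes cast (7,847 − 807 abstaining = 7,040); 3/4 of 7040 = 5280, so 5,280 needed; 5,281 in favor. Satisfied.

Invalid — notice requirement not satisfied.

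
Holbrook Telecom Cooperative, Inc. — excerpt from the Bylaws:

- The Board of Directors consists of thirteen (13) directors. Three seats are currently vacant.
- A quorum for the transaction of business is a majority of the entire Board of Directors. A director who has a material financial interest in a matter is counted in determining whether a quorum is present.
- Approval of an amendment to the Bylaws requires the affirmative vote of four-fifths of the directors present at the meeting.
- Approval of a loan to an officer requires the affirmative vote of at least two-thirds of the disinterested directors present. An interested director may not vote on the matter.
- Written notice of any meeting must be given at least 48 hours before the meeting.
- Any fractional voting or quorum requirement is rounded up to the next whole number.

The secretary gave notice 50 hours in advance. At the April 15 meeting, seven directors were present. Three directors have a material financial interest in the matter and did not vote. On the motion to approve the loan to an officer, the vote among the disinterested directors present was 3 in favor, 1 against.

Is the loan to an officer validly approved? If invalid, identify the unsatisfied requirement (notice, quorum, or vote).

Notice: 50 hours given; 48 required (50 ≥ 48). Satisfied.
Quorum: 7 present (interested directors count toward quorum); quorum is 7. Satisfied.
Vote: the loan to an officer requires two-thirds of the disinterested directors present (7 − 3 = 4). 2/3 of 4 = 2.67, rounded up to 3, so 3 affirmative votes are needed; 3 voted in favor. Satisfied.

Valid — all requirements satisfied.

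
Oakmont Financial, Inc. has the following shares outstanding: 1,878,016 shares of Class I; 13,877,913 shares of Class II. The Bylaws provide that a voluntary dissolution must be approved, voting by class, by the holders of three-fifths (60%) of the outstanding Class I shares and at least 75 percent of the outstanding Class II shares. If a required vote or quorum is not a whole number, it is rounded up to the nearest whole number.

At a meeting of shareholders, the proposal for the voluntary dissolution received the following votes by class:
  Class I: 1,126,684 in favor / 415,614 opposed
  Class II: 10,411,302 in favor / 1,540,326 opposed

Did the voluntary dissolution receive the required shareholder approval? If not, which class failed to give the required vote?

Class I: 3/5 of 1878016 = 1126809.60, rounded up to 1126810; 1,126,810 required, 1,126,684 in favor — not approved.
Class II: 3/4 of 13877913 = 10408434.75, rounded up to 10408435; 10,408,435 required, 10,411,302 in favor — approved.

Not approved — the Class I shares did not give the required vote.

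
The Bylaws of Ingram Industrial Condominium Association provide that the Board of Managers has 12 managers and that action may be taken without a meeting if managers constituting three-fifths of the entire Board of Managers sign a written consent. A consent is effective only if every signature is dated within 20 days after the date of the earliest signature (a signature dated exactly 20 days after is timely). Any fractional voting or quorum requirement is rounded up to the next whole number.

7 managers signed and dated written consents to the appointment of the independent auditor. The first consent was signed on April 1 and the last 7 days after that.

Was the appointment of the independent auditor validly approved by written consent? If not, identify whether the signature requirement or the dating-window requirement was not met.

Signatures required: three-fifths of 12 — 3/5 of 12 = 7.20, rounded up to 8, so 8 needed; 7 signed. Insufficient.
Dating window: the latest signature is 7 days after the earliest; the limit is 20 days. Within the window.

Not effective — insufficient signatures.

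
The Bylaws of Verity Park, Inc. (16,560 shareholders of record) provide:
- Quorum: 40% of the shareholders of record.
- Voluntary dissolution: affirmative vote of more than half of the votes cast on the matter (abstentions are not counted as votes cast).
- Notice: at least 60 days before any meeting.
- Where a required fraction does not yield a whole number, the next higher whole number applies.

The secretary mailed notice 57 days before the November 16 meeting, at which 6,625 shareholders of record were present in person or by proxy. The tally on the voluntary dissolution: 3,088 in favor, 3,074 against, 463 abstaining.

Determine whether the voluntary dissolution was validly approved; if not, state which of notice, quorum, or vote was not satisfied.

Notice: 57 days given; 60 required. Not satisfied.
Quorum: 40% of 16,560 = 6,624; 6,625 present. Satisfied.
Vote: requires a majority of the votes cast (6,625 − 463 abstaining = 6,162); a majority of 6162 is 3082, so 3,082 needed; 3,088 in favor. Satisfied.

Invalid — notice requirement not satisfied.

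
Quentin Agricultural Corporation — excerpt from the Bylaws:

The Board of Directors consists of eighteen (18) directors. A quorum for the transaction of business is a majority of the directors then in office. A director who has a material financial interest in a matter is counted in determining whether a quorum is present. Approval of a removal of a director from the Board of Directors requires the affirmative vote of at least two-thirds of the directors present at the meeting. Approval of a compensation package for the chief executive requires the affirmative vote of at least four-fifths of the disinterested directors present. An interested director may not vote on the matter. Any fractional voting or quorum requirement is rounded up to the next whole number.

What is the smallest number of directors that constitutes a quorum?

10

A majority of 18 is 10.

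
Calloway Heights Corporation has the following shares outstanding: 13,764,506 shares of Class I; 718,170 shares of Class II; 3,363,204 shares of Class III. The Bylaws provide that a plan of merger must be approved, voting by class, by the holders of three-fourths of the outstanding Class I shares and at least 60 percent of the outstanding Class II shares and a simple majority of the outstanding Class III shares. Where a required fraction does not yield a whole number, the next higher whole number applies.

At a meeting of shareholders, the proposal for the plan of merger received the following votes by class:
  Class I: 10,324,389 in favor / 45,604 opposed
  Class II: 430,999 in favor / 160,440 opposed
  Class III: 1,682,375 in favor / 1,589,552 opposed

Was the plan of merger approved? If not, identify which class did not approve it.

Class I: 3/4 of 13764506 = 10323379.50, rounded up to 10323380; 10,323,380 required, 10,324,389 in favor — approved.
Class II: 3/5 of 718170 = 430902; 430,902 required, 430,999 in favor — approved.
Class III: a majority of 3363204 is 1681603; 1,681,603 required, 1,682,375 in favor — approved.

Approved — every class gave the required vote.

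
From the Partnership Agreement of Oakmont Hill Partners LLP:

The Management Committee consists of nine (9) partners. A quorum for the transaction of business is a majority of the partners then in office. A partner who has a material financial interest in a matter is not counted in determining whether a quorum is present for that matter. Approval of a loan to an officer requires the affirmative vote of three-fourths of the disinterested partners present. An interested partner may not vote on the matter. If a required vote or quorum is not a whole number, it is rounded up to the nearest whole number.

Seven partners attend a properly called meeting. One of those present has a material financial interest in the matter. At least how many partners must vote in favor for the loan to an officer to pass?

The loan to an officer requires three-fourths of the disinterested partners present (7 − 1 = 6).
3/4 of 6 = 4.50, rounded up to 5.

5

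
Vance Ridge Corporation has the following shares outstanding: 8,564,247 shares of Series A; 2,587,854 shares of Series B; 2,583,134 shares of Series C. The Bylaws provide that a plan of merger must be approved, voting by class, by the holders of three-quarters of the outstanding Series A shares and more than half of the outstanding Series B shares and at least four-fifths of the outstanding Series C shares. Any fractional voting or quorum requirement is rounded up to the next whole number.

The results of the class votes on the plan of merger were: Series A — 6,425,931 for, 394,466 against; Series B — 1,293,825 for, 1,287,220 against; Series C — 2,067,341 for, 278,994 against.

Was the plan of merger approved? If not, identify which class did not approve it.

Not approved — the Series B shares did not give the required vote.

Series A: 3/4 of 8564247 = 6423185.25, rounded up to 6423186; 6,423,186 required, 6,425,931 in favor — approved.
Series B: a majority of 2587854 is 1293928; 1,293,928 required, 1,293,825 in favor — not approved.
Series C: 4/5 of 2583134 = 2066507.20, rounded up to 2066508; 2,066,508 required, 2,067,341 in favor — approved.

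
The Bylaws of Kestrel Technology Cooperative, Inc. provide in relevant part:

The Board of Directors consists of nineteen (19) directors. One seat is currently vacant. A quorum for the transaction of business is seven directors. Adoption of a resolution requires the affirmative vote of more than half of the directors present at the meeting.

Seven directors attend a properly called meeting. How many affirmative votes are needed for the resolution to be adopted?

4

The resolution requires a majority of the directors present (7).
A majority of 7 is 4.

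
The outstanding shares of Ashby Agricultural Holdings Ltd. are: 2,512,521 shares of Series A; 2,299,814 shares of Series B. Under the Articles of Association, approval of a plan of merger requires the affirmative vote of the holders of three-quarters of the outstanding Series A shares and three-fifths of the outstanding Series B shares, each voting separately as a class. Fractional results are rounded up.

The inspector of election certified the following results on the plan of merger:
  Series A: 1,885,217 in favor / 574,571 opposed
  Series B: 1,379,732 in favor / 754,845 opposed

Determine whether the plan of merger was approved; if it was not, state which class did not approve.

Not approved — the Series B shares did not give the required vote.

Series A: 3/4 of 2512521 = 1884390.75, rounded up to 1884391; 1,884,391 required, 1,885,217 in favor — approved.
Series B: 3/5 of 2299814 = 1379888.40, rounded up to 1379889; 1,379,889 required, 1,379,732 in favor — not approved.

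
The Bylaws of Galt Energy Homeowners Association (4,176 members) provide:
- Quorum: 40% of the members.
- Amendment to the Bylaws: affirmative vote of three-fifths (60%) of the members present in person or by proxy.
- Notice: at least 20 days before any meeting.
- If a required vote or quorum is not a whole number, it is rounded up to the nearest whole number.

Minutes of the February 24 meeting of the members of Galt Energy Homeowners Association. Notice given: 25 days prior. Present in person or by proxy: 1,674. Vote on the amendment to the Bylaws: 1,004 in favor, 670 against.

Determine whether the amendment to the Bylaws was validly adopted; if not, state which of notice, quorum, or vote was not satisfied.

Invalid — vote requirement not satisfied.

Notice: 25 days given; 20 required. Satisfied.
Quorum: 40% of 4,176 = 1,670.40, rounded up to 1,671; 1,674 present. Satisfied.
Vote: requires three-fifths of those present (1,674); 3/5 of 1674 = 1004.40, rounded up to 1005, so 1,005 needed; 1,004 in favor. Not satisfied.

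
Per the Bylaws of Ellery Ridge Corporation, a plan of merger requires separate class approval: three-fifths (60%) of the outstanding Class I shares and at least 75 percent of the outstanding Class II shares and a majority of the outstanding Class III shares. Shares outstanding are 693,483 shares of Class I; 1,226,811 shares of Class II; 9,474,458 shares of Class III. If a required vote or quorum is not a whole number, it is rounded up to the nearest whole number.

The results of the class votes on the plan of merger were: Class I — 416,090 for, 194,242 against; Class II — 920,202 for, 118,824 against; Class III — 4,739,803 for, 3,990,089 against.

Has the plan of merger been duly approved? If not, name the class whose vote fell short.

Approved — every class gave the required vote.

Class I: 3/5 of 693483 = 416089.80, rounded up to 416090; 416,090 required, 416,090 in favor — approved.
Class II: 3/4 of 1226811 = 920108.25, rounded up to 920109; 920,109 required, 920,202 in favor — approved.
Class III: a majority of 9474458 is 4737230; 4,737,230 required, 4,739,803 in favor — approved.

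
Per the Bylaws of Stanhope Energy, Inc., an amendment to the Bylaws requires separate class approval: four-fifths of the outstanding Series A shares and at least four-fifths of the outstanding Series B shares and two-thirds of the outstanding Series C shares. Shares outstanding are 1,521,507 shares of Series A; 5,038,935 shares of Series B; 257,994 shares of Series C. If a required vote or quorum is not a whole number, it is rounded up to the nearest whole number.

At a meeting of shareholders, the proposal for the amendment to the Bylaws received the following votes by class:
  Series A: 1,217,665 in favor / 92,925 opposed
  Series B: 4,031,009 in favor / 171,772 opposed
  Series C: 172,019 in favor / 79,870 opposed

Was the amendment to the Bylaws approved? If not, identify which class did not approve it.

Series A: 4/5 of 1521507 = 1217205.60, rounded up to 1217206; 1,217,206 required, 1,217,665 in favor — approved.
Series B: 4/5 of 5038935 = 4031148; 4,031,148 required, 4,031,009 in favor — not approved.
Series C: 2/3 of 257994 = 171996; 171,996 required, 172,019 in favor — approved.

Not approved — the Series B shares did not give the required vote.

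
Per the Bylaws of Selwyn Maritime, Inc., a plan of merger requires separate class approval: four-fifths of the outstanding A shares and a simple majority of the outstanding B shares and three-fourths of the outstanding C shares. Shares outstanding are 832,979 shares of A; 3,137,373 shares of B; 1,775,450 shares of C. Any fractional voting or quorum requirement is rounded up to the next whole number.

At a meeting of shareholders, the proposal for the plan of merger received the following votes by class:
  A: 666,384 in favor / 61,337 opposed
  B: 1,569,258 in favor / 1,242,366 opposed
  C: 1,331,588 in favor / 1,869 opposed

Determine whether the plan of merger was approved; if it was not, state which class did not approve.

A: 4/5 of 832979 = 666383.20, rounded up to 666384; 666,384 required, 666,384 in favor — approved.
B: a majority of 3137373 is 1568687; 1,568,687 required, 1,569,258 in favor — approved.
C: 3/4 of 1775450 = 1331587.50, rounded up to 1331588; 1,331,588 required, 1,331,588 in favor — approved.

Approved — every class gave the required vote.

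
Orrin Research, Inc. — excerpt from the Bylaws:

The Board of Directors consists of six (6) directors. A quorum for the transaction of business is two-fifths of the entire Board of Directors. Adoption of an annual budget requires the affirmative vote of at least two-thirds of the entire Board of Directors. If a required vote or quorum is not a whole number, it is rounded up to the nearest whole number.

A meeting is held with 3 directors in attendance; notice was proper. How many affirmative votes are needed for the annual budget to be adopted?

4

The annual budget requires two-thirds of the entire Board of Directors (6).
2/3 of 6 = 4.
(Only 3 can vote, so the annual budget cannot pass at this meeting, but the required vote is still 4.)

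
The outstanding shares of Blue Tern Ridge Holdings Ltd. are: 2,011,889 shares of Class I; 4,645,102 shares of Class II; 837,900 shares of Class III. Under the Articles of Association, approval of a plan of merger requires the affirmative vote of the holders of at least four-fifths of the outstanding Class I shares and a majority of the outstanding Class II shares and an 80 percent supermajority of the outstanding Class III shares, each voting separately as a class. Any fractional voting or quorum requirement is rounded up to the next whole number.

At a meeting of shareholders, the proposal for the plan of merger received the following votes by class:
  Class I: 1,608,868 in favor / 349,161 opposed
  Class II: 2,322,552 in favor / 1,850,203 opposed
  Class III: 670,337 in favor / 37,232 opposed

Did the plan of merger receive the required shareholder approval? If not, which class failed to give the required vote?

Class I: 4/5 of 2011889 = 1609511.20, rounded up to 1609512; 1,609,512 required, 1,608,868 in favor — not approved.
Class II: a majority of 4645102 is 2322552; 2,322,552 required, 2,322,552 in favor — approved.
Class III: 4/5 of 837900 = 670320; 670,320 required, 670,337 in favor — approved.

Not approved — the Class I shares did not give the required vote.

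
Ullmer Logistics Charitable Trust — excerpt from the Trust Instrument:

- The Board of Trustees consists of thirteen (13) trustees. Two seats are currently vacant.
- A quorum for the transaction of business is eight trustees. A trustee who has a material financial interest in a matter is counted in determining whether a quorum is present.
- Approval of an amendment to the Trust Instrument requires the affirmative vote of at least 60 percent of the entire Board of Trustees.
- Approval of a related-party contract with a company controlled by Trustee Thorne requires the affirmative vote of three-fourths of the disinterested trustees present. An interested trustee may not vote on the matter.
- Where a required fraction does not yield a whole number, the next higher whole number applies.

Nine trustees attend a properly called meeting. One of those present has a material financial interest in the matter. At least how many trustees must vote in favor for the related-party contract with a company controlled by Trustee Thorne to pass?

The related-party contract with a company controlled by Trustee Thorne requires three-fourths of the disinterested trustees present (9 − 1 = 8).
3/4 of 8 = 6.

6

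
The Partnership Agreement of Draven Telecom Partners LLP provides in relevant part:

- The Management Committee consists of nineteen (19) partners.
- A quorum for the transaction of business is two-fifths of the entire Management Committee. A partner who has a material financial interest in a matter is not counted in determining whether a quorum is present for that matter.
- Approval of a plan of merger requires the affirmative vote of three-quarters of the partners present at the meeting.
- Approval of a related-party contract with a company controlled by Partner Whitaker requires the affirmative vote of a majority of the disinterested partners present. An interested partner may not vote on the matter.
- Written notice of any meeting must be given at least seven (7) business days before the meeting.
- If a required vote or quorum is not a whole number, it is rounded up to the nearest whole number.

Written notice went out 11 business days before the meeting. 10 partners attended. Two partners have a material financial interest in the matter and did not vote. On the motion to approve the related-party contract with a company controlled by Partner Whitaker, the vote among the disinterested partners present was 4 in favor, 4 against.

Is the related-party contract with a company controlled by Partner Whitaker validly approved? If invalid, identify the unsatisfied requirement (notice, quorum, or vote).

Invalid — vote requirement not satisfied.

Notice: 11 business days given; 7 required (11 ≥ 7). Satisfied.
Quorum: 10 present, but the 2 interested partners do not count, leaving 8. Quorum is 8. Satisfied.
Vote: the related-party contract with a company controlled by Partner Whitaker requires a majority of the disinterested partners present (10 − 2 = 8). A majority of 8 is 5, so 5 affirmative votes are needed; 4 voted in favor. Not satisfied.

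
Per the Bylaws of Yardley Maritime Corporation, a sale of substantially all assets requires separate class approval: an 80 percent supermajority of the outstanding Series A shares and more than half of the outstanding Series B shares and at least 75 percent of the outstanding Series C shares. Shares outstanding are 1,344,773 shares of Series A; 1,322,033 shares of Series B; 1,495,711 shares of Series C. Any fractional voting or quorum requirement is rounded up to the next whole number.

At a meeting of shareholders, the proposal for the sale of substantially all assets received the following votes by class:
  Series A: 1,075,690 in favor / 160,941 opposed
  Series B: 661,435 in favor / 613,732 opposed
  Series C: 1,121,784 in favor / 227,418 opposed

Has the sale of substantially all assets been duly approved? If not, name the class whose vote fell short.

Not approved — the Series A shares did not give the required vote.

Series A: 4/5 of 1344773 = 1075818.40, rounded up to 1075819; 1,075,819 required, 1,075,690 in favor — not approved.
Series B: a majority of 1322033 is 661017; 661,017 required, 661,435 in favor — approved.
Series C: 3/4 of 1495711 = 1121783.25, rounded up to 1121784; 1,121,784 required, 1,121,784 in favor — approved.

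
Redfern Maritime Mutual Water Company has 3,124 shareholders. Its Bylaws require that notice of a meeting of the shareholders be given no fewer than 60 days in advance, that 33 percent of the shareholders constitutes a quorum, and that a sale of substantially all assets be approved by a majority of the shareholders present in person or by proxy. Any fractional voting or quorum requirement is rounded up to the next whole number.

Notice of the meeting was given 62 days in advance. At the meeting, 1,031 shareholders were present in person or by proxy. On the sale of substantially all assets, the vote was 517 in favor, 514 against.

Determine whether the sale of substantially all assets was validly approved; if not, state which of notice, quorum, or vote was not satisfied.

Valid — all requirements satisfied.

Notice: 62 days given; 60 required. Satisfied.
Quorum: 33% of 3,124 = 1,030.92, rounded up to 1,031; 1,031 present. Satisfied.
Vote: requires a majority of those present (1,031); a majority of 1031 is 516, so 516 needed; 517 in favor. Satisfied.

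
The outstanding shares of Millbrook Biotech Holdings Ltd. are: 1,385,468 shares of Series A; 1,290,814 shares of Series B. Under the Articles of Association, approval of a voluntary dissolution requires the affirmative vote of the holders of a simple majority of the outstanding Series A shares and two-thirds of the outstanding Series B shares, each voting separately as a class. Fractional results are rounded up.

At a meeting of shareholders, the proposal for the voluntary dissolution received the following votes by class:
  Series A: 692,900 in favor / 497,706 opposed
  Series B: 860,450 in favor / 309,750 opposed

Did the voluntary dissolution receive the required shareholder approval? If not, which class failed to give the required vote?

Series A: a majority of 1385468 is 692735; 692,735 required, 692,900 in favor — approved.
Series B: 2/3 of 1290814 = 860542.67, rounded up to 860543; 860,543 required, 860,450 in favor — not approved.

Not approved — the Series B shares did not give the required vote.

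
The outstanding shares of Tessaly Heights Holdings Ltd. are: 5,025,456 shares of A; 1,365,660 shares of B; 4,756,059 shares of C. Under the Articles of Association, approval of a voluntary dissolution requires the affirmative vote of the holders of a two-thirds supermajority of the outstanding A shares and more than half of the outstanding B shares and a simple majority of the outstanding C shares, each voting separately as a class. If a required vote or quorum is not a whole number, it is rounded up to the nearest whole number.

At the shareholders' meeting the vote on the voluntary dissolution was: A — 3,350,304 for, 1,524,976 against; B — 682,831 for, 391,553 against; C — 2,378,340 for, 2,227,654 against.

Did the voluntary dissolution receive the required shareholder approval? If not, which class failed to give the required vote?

A: 2/3 of 5025456 = 3350304; 3,350,304 required, 3,350,304 in favor — approved.
B: a majority of 1365660 is 682831; 682,831 required, 682,831 in favor — approved.
C: a majority of 4756059 is 2378030; 2,378,030 required, 2,378,340 in favor — approved.

Approved — every class gave the required vote.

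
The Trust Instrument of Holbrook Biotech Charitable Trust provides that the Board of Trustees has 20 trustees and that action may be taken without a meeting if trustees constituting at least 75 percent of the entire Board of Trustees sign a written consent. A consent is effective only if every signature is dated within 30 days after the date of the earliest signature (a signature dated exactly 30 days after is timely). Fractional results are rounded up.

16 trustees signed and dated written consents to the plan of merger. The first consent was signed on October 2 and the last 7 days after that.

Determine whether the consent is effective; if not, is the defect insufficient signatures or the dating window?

Effective — both the signature and dating-window requirements are satisfied.

Signatures required: at least 75 percent of 20 — 3/4 of 20 = 15, so 15 needed; 16 signed. Sufficient.
Dating window: the latest signature is 7 days after the earliest; the limit is 30 days. Within the window.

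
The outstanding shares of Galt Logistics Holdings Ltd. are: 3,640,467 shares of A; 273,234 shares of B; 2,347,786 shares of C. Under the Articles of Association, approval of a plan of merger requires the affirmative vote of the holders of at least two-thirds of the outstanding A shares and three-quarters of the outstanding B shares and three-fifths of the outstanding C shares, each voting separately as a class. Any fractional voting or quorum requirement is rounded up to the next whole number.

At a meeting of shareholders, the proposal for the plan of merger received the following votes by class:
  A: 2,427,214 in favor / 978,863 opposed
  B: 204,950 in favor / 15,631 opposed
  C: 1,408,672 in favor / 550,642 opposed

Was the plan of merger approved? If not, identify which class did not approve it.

Approved — every class gave the required vote.

A: 2/3 of 3640467 = 2426978; 2,426,978 required, 2,427,214 in favor — approved.
B: 3/4 of 273234 = 204925.50, rounded up to 204926; 204,926 required, 204,950 in favor — approved.
C: 3/5 of 2347786 = 1408671.60, rounded up to 1408672; 1,408,672 required, 1,408,672 in favor — approved.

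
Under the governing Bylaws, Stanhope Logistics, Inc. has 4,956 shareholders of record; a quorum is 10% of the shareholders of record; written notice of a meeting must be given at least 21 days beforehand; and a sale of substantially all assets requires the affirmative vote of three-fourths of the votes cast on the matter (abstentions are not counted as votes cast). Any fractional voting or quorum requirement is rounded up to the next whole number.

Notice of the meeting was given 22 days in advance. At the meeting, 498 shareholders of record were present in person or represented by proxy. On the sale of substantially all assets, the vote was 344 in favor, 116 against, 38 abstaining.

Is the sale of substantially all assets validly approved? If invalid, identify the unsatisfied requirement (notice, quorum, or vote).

Notice: 22 days given; 21 required. Satisfied.
Quorum: 10% of 4,956 = 495.60, rounded up to 496; 498 present. Satisfied.
Vote: requires three-fourths of the votes cast (498 − 38 abstaining = 460); 3/4 of 460 = 345, so 345 needed; 344 in favor. Not satisfied.

Invalid — vote requirement not satisfied.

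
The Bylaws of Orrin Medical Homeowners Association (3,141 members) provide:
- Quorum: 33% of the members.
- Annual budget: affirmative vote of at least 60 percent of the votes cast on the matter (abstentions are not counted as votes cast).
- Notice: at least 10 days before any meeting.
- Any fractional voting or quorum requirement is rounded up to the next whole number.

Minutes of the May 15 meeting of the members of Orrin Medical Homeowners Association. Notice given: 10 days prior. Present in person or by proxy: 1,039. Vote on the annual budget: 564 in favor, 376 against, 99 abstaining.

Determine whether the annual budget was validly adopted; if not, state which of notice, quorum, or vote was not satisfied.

Valid — all requirements satisfied.

Notice: 10 days given; 10 required. Satisfied.
Quorum: 33% of 3,141 = 1,036.53, rounded up to 1,037; 1,039 present. Satisfied.
Vote: requires three-fifths of the votes cast (1,039 − 99 abstaining = 940); 3/5 of 940 = 564, so 564 needed; 564 in favor. Satisfied.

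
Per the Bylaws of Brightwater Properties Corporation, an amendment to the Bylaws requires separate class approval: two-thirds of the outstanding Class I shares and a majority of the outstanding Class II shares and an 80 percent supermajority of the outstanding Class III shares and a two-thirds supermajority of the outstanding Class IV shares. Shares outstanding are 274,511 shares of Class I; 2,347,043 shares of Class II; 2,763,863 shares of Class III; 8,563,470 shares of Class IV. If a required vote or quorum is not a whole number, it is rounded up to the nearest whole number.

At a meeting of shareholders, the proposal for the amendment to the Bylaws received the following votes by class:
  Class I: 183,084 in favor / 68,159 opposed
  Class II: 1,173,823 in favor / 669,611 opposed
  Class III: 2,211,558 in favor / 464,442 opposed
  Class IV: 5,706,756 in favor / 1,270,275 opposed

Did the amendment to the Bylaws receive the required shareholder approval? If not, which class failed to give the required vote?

Not approved — the Class IV shares did not give the required vote.

Class I: 2/3 of 274511 = 183007.33, rounded up to 183008; 183,008 required, 183,084 in favor — approved.
Class II: a majority of 2347043 is 1173522; 1,173,522 required, 1,173,823 in favor — approved.
Class III: 4/5 of 2763863 = 2211090.40, rounded up to 2211091; 2,211,091 required, 2,211,558 in favor — approved.
Class IV: 2/3 of 8563470 = 5708980; 5,708,980 required, 5,706,756 in favor — not approved.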